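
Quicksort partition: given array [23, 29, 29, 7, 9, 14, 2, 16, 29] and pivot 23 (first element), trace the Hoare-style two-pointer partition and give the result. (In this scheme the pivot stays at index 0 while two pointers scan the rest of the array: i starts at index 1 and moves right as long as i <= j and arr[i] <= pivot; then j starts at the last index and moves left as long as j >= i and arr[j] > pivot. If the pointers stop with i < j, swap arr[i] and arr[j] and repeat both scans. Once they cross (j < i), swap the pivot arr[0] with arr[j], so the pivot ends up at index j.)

Hoare-style two-pointer partition with pivot = 23:

Initial array: [23, 29, 29, 7, 9, 14, 2, 16, 29]

Pointers start at i = 1, j = 8.
i stops at index 1 (arr[1]=29 > 23), j stops at index 7 (arr[7]=16 <= 23): swap arr[1] and arr[7], array becomes [23, 16, 29, 7, 9, 14, 2, 29, 29]
i stops at index 2 (arr[2]=29 > 23), j stops at index 6 (arr[6]=2 <= 23): swap arr[2] and arr[6], array becomes [23, 16, 2, 7, 9, 14, 29, 29, 29]
i ends at 6, j ends at 5: the pointers have crossed (j < i), so scanning stops.

Swap pivot arr[0] with arr[5] to place pivot at position 5: [14, 16, 2, 7, 9, 23, 29, 29, 29]
Pivot position: 5

After partitioning with pivot 23, the array becomes [14, 16, 2, 7, 9, 23, 29, 29, 29]. The pivot is placed at index 5. All elements to the left of the pivot are <= 23, and all elements to the right are > 23.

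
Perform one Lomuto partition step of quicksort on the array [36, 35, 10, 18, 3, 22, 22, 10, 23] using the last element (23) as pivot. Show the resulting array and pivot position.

Lomuto partition with pivot = 23:

Initial array: [36, 35, 10, 18, 3, 22, 22, 10, 23]

arr[0]=36 > 23: no swap
arr[1]=35 > 23: no swap
arr[2]=10 <= 23: swap with position 0, array becomes [10, 35, 36, 18, 3, 22, 22, 10, 23]
arr[3]=18 <= 23: swap with position 1, array becomes [10, 18, 36, 35, 3, 22, 22, 10, 23]
arr[4]=3 <= 23: swap with position 2, array becomes [10, 18, 3, 35, 36, 22, 22, 10, 23]
arr[5]=22 <= 23: swap with position 3, array becomes [10, 18, 3, 22, 36, 35, 22, 10, 23]
arr[6]=22 <= 23: swap with position 4, array becomes [10, 18, 3, 22, 22, 35, 36, 10, 23]
arr[7]=10 <= 23: swap with position 5, array becomes [10, 18, 3, 22, 22, 10, 36, 35, 23]

Place pivot at position 6: [10, 18, 3, 22, 22, 10, 23, 35, 36]
Pivot position: 6

After partitioning with pivot 23, the array becomes [10, 18, 3, 22, 22, 10, 23, 35, 36]. The pivot is placed at index 6. All elements to the left of the pivot are <= 23, and all elements to the right are > 23.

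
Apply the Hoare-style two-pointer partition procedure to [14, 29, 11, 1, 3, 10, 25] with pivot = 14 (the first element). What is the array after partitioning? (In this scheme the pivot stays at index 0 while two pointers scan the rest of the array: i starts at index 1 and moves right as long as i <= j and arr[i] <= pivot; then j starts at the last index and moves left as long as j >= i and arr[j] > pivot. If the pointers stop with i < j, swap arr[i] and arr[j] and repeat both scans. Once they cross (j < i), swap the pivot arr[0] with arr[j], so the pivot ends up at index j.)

Hoare-style two-pointer partition with pivot = 14:

Initial array: [14, 29, 11, 1, 3, 10, 25]

Pointers start at i = 1, j = 6.
i stops at index 1 (arr[1]=29 > 14), j stops at index 5 (arr[5]=10 <= 14): swap arr[1] and arr[5], array becomes [14, 10, 11, 1, 3, 29, 25]
i ends at 5, j ends at 4: the pointers have crossed (j < i), so scanning stops.

Swap pivot arr[0] with arr[4] to place pivot at position 4: [3, 10, 11, 1, 14, 29, 25]
Pivot position: 4

After partitioning with pivot 14, the array becomes [3, 10, 11, 1, 14, 29, 25]. The pivot is placed at index 4. All elements to the left of the pivot are <= 14, and all elements to the right are > 14.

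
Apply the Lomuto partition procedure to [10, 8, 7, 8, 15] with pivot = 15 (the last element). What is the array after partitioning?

Lomuto partition with pivot = 15:

Initial array: [10, 8, 7, 8, 15]

arr[0]=10 <= 15: swap with position 0, array becomes [10, 8, 7, 8, 15]
arr[1]=8 <= 15: swap with position 1, array becomes [10, 8, 7, 8, 15]
arr[2]=7 <= 15: swap with position 2, array becomes [10, 8, 7, 8, 15]
arr[3]=8 <= 15: swap with position 3, array becomes [10, 8, 7, 8, 15]

Place pivot at position 4: [10, 8, 7, 8, 15]
Pivot position: 4

After partitioning with pivot 15, the array becomes [10, 8, 7, 8, 15]. The pivot is placed at index 4. All elements to the left of the pivot are <= 15, and all elements to the right are > 15.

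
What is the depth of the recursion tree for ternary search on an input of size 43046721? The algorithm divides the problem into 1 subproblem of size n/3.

For divide and conquer with division factor 3:

Problem sizes at each level:
Level 0: 43046721
Level 1: 14348907
Level 2: 4782969
Level 3: 1594323
Level 4: 531441
Level 5: 177147
Level 6: 59049
Level 7: 19683
Level 8: 6561
Level 9: 2187
Level 10: 729
Level 11: 243
Level 12: 81
Level 13: 27
Level 14: 9
Level 15: 3
Level 16: 1

The root is level 0 and the size-1 base case is level 16 (the tree spans levels 0 through 16, i.e. 17 levels counting the root), so the depth is the number of divisions: log_3(43046721) = 16

The recursion tree depth is log_3(43046721) = 16. At each level, the problem size is divided by 3, so it takes 16 divisions to reduce to a base case of size 1. The algorithm makes 1 recursive call at each level.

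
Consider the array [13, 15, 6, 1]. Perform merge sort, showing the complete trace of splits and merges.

Merge sort trace:

Split: [13, 15, 6, 1] -> [13, 15] and [6, 1]
  Split: [13, 15] -> [13] and [15]
  Merge: [13] + [15] -> [13, 15]
  Split: [6, 1] -> [6] and [1]
  Merge: [6] + [1] -> [1, 6]
Merge: [13, 15] + [1, 6] -> [1, 6, 13, 15]

Final sorted array: [1, 6, 13, 15]

The merge sort proceeds by recursively splitting the array and merging sorted halves.
After all merges, the sorted array is [1, 6, 13, 15].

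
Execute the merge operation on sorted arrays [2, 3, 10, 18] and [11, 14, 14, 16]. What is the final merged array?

Merging process:

Compare 2 vs 11: take 2 from left. Merged: [2]
Compare 3 vs 11: take 3 from left. Merged: [2, 3]
Compare 10 vs 11: take 10 from left. Merged: [2, 3, 10]
Compare 18 vs 11: take 11 from right. Merged: [2, 3, 10, 11]
Compare 18 vs 14: take 14 from right. Merged: [2, 3, 10, 11, 14]
Compare 18 vs 14: take 14 from right. Merged: [2, 3, 10, 11, 14, 14]
Compare 18 vs 16: take 16 from right. Merged: [2, 3, 10, 11, 14, 14, 16]
Append remaining from left: [18]. Merged: [2, 3, 10, 11, 14, 14, 16, 18]

Final merged array: [2, 3, 10, 11, 14, 14, 16, 18]
Total comparisons: 7

The merged array is [2, 3, 10, 11, 14, 14, 16, 18], requiring 7 comparisons. The merge step runs in O(n) time where n is the total number of elements.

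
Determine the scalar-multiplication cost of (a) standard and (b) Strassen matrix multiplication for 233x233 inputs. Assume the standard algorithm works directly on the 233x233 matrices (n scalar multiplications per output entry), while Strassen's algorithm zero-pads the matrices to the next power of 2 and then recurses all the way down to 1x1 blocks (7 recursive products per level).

Matrix multiplication for 233x233 matrices:

Strassen's algorithm requires power-of-2 dimensions. Pad 233x233 to 256x256 (next power of 2).

Standard algorithm: 233^3 = 12649337 multiplications
Strassen's algorithm: 7^(log2(256)) = 7^8 = 5764801 multiplications
Savings: 12649337 - 5764801 = 6884536 multiplications

Standard: 12649337 multiplications (233^3). Strassen: 5764801 multiplications (7^8, after padding to 256x256). Strassen reduces 8 recursive multiplications to 7 at each level.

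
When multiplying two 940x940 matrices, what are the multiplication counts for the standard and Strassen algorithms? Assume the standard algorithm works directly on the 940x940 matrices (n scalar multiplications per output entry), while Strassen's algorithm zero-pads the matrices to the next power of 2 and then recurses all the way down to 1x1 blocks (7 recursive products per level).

Matrix multiplication for 940x940 matrices:

Strassen's algorithm requires power-of-2 dimensions. Pad 940x940 to 1024x1024 (next power of 2).

Standard algorithm: 940^3 = 830584000 multiplications
Strassen's algorithm: 7^(log2(1024)) = 7^10 = 282475249 multiplications
Savings: 830584000 - 282475249 = 548108751 multiplications

Standard: 830584000 multiplications (940^3). Strassen: 282475249 multiplications (7^10, after padding to 1024x1024). Strassen reduces 8 recursive multiplications to 7 at each level.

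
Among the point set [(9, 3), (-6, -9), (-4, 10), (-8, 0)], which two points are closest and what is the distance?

Computing all pairwise distances among 4 points:

d((9, 3), (-6, -9)) = 19.2094
d((9, 3), (-4, 10)) = 14.7648
d((9, 3), (-8, 0)) = 17.2627
d((-6, -9), (-4, 10)) = 19.105
d((-6, -9), (-8, 0)) = 9.2195 <-- minimum
d((-4, 10), (-8, 0)) = 10.7703

Closest pair: (-6, -9) and (-8, 0) with distance 9.2195

The closest pair is (-6, -9) and (-8, 0) with Euclidean distance 9.2195. For 4 points, brute-force pairwise comparison is shown above. For large n, the divide-and-conquer algorithm (sort by x, recurse on halves, check the dividing strip) achieves O(n log n).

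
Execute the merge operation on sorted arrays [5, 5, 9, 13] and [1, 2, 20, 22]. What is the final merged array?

Merging process:

Compare 5 vs 1: take 1 from right. Merged: [1]
Compare 5 vs 2: take 2 from right. Merged: [1, 2]
Compare 5 vs 20: take 5 from left. Merged: [1, 2, 5]
Compare 5 vs 20: take 5 from left. Merged: [1, 2, 5, 5]
Compare 9 vs 20: take 9 from left. Merged: [1, 2, 5, 5, 9]
Compare 13 vs 20: take 13 from left. Merged: [1, 2, 5, 5, 9, 13]
Append remaining from right: [20, 22]. Merged: [1, 2, 5, 5, 9, 13, 20, 22]

Final merged array: [1, 2, 5, 5, 9, 13, 20, 22]
Total comparisons: 6

The merged array is [1, 2, 5, 5, 9, 13, 20, 22], requiring 6 comparisons. The merge step runs in O(n) time where n is the total number of elements.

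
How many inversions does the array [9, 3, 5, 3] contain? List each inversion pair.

Finding inversions in [9, 3, 5, 3]:

(0, 1): arr[0]=9 > arr[1]=3
(0, 2): arr[0]=9 > arr[2]=5
(0, 3): arr[0]=9 > arr[3]=3
(2, 3): arr[2]=5 > arr[3]=3

Total inversions: 4

The array has 4 inversion(s): (0,1), (0,2), (0,3), (2,3). Each pair (i,j) satisfies i < j and arr[i] > arr[j].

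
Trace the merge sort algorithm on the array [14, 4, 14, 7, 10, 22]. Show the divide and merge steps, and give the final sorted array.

Merge sort trace:

Split: [14, 4, 14, 7, 10, 22] -> [14, 4, 14] and [7, 10, 22]
  Split: [14, 4, 14] -> [14] and [4, 14]
    Split: [4, 14] -> [4] and [14]
    Merge: [4] + [14] -> [4, 14]
  Merge: [14] + [4, 14] -> [4, 14, 14]
  Split: [7, 10, 22] -> [7] and [10, 22]
    Split: [10, 22] -> [10] and [22]
    Merge: [10] + [22] -> [10, 22]
  Merge: [7] + [10, 22] -> [7, 10, 22]
Merge: [4, 14, 14] + [7, 10, 22] -> [4, 7, 10, 14, 14, 22]

Final sorted array: [4, 7, 10, 14, 14, 22]

The merge sort proceeds by recursively splitting the array and merging sorted halves.
After all merges, the sorted array is [4, 7, 10, 14, 14, 22].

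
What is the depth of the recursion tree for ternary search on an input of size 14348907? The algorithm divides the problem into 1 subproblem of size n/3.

For divide and conquer with division factor 3:

Problem sizes at each level:
Level 0: 14348907
Level 1: 4782969
Level 2: 1594323
Level 3: 531441
Level 4: 177147
Level 5: 59049
Level 6: 19683
Level 7: 6561
Level 8: 2187
Level 9: 729
Level 10: 243
Level 11: 81
Level 12: 27
Level 13: 9
Level 14: 3
Level 15: 1

The root is level 0 and the size-1 base case is level 15 (the tree spans levels 0 through 15, i.e. 16 levels counting the root), so the depth is the number of divisions: log_3(14348907) = 15

The recursion tree depth is log_3(14348907) = 15. At each level, the problem size is divided by 3, so it takes 15 divisions to reduce to a base case of size 1. The algorithm makes 1 recursive call at each level.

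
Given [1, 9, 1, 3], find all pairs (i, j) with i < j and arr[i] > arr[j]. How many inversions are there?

Finding inversions in [1, 9, 1, 3]:

(1, 2): arr[1]=9 > arr[2]=1
(1, 3): arr[1]=9 > arr[3]=3

Total inversions: 2

The array has 2 inversion(s): (1,2), (1,3). Each pair (i,j) satisfies i < j and arr[i] > arr[j].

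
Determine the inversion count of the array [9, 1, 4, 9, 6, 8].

Finding inversions in [9, 1, 4, 9, 6, 8]:

(0, 1): arr[0]=9 > arr[1]=1
(0, 2): arr[0]=9 > arr[2]=4
(0, 4): arr[0]=9 > arr[4]=6
(0, 5): arr[0]=9 > arr[5]=8
(3, 4): arr[3]=9 > arr[4]=6
(3, 5): arr[3]=9 > arr[5]=8

Total inversions: 6

The array has 6 inversion(s): (0,1), (0,2), (0,4), (0,5), (3,4), (3,5). Each pair (i,j) satisfies i < j and arr[i] > arr[j].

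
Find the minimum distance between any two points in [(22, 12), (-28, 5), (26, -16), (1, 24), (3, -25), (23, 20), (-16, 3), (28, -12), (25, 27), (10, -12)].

Computing all pairwise distances among 10 points:

d((22, 12), (-28, 5)) = 50.4876
d((22, 12), (26, -16)) = 28.2843
d((22, 12), (1, 24)) = 24.1868
d((22, 12), (3, -25)) = 41.5933
d((22, 12), (23, 20)) = 8.0623
d((22, 12), (-16, 3)) = 39.0512
d((22, 12), (28, -12)) = 24.7386
d((22, 12), (25, 27)) = 15.2971
d((22, 12), (10, -12)) = 26.8328
d((-28, 5), (26, -16)) = 57.9396
d((-28, 5), (1, 24)) = 34.6699
d((-28, 5), (3, -25)) = 43.1393
d((-28, 5), (23, 20)) = 53.1601
d((-28, 5), (-16, 3)) = 12.1655
d((-28, 5), (28, -12)) = 58.5235
d((-28, 5), (25, 27)) = 57.3847
d((-28, 5), (10, -12)) = 41.6293
d((26, -16), (1, 24)) = 47.1699
d((26, -16), (3, -25)) = 24.6982
d((26, -16), (23, 20)) = 36.1248
d((26, -16), (-16, 3)) = 46.0977
d((26, -16), (28, -12)) = 4.4721 <-- minimum
d((26, -16), (25, 27)) = 43.0116
d((26, -16), (10, -12)) = 16.4924
d((1, 24), (3, -25)) = 49.0408
d((1, 24), (23, 20)) = 22.3607
d((1, 24), (-16, 3)) = 27.0185
d((1, 24), (28, -12)) = 45.0
d((1, 24), (25, 27)) = 24.1868
d((1, 24), (10, -12)) = 37.108
d((3, -25), (23, 20)) = 49.2443
d((3, -25), (-16, 3)) = 33.8378
d((3, -25), (28, -12)) = 28.178
d((3, -25), (25, 27)) = 56.4624
d((3, -25), (10, -12)) = 14.7648
d((23, 20), (-16, 3)) = 42.5441
d((23, 20), (28, -12)) = 32.3883
d((23, 20), (25, 27)) = 7.2801
d((23, 20), (10, -12)) = 34.5398
d((-16, 3), (28, -12)) = 46.4866
d((-16, 3), (25, 27)) = 47.5079
d((-16, 3), (10, -12)) = 30.0167
d((28, -12), (25, 27)) = 39.1152
d((28, -12), (10, -12)) = 18.0
d((25, 27), (10, -12)) = 41.7852

Closest pair: (26, -16) and (28, -12) with distance 4.4721

The closest pair is (26, -16) and (28, -12) with Euclidean distance 4.4721. For 10 points, brute-force pairwise comparison is shown above. For large n, the divide-and-conquer algorithm (sort by x, recurse on halves, check the dividing strip) achieves O(n log n).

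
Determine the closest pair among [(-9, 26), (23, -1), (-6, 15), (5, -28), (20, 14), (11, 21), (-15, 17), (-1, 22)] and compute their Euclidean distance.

Computing all pairwise distances among 8 points:

d((-9, 26), (23, -1)) = 41.8688
d((-9, 26), (-6, 15)) = 11.4018
d((-9, 26), (5, -28)) = 55.7853
d((-9, 26), (20, 14)) = 31.3847
d((-9, 26), (11, 21)) = 20.6155
d((-9, 26), (-15, 17)) = 10.8167
d((-9, 26), (-1, 22)) = 8.9443
d((23, -1), (-6, 15)) = 33.121
d((23, -1), (5, -28)) = 32.45
d((23, -1), (20, 14)) = 15.2971
d((23, -1), (11, 21)) = 25.0599
d((23, -1), (-15, 17)) = 42.0476
d((23, -1), (-1, 22)) = 33.2415
d((-6, 15), (5, -28)) = 44.3847
d((-6, 15), (20, 14)) = 26.0192
d((-6, 15), (11, 21)) = 18.0278
d((-6, 15), (-15, 17)) = 9.2195
d((-6, 15), (-1, 22)) = 8.6023 <-- minimum
d((5, -28), (20, 14)) = 44.5982
d((5, -28), (11, 21)) = 49.366
d((5, -28), (-15, 17)) = 49.2443
d((5, -28), (-1, 22)) = 50.3587
d((20, 14), (11, 21)) = 11.4018
d((20, 14), (-15, 17)) = 35.1283
d((20, 14), (-1, 22)) = 22.4722
d((11, 21), (-15, 17)) = 26.3059
d((11, 21), (-1, 22)) = 12.0416
d((-15, 17), (-1, 22)) = 14.8661

Closest pair: (-6, 15) and (-1, 22) with distance 8.6023

The closest pair is (-6, 15) and (-1, 22) with Euclidean distance 8.6023. For 8 points, brute-force pairwise comparison is shown above. For large n, the divide-and-conquer algorithm (sort by x, recurse on halves, check the dividing strip) achieves O(n log n).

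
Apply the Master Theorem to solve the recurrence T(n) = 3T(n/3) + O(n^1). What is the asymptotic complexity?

Master Theorem for T(n) = 3T(n/3) + O(n^1):

a = 3, b = 3, c = 1
log_b(a) = log_3(3) = 1.0000

Case 2: c = 1 = log_3(3) = 1.0000
T(n) = O(n^1 log n) = O(n log n)

For T(n) = 3T(n/3) + O(n^1): log_3(3) = 1.0000. This is Case 2 of the Master Theorem (c = log_b(a), equal work at all levels), giving O(n log n).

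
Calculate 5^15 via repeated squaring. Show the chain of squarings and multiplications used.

Computing 5^15 by squaring (build up from 5^1; each line after the first costs one multiplication):

5^1 = 5
5^2 = (5^1)^2 = 5^2 = 25
5^3 = 5 * 5^2 = 5 * 25 = 125
5^6 = (5^3)^2 = 125^2 = 15625
5^7 = 5 * 5^6 = 5 * 15625 = 78125
5^14 = (5^7)^2 = 78125^2 = 6103515625
5^15 = 5 * 5^14 = 5 * 6103515625 = 30517578125

Result: 30517578125
Multiplications needed: 6 (6 lines after 5^1)

5^15 = 30517578125. Using exponentiation by squaring, this requires 6 multiplications. The key idea: if the exponent is even, square the half-power; if odd, multiply by the base once.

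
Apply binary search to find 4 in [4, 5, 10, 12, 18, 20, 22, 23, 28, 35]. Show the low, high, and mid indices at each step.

Binary search for 4 in [4, 5, 10, 12, 18, 20, 22, 23, 28, 35]:

lo=0, hi=9, mid=4, arr[mid]=18 -> 18 > 4, search left half
lo=0, hi=3, mid=1, arr[mid]=5 -> 5 > 4, search left half
lo=0, hi=0, mid=0, arr[mid]=4 -> Found target at index 0!

Binary search finds 4 at index 0 after 3 comparisons. The search repeatedly halves the search space by comparing with the middle element.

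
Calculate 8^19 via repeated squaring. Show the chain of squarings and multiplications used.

Computing 8^19 by squaring (build up from 8^1; each line after the first costs one multiplication):

8^1 = 8
8^2 = (8^1)^2 = 8^2 = 64
8^4 = (8^2)^2 = 64^2 = 4096
8^8 = (8^4)^2 = 4096^2 = 16777216
8^9 = 8 * 8^8 = 8 * 16777216 = 134217728
8^18 = (8^9)^2 = 134217728^2 = 18014398509481984
8^19 = 8 * 8^18 = 8 * 18014398509481984 = 144115188075855872

Result: 144115188075855872
Multiplications needed: 6 (6 lines after 8^1)

8^19 = 144115188075855872. Using exponentiation by squaring, this requires 6 multiplications. The key idea: if the exponent is even, square the half-power; if odd, multiply by the base once.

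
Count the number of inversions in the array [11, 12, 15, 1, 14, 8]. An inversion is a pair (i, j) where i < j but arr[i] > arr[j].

Finding inversions in [11, 12, 15, 1, 14, 8]:

(0, 3): arr[0]=11 > arr[3]=1
(0, 5): arr[0]=11 > arr[5]=8
(1, 3): arr[1]=12 > arr[3]=1
(1, 5): arr[1]=12 > arr[5]=8
(2, 3): arr[2]=15 > arr[3]=1
(2, 4): arr[2]=15 > arr[4]=14
(2, 5): arr[2]=15 > arr[5]=8
(4, 5): arr[4]=14 > arr[5]=8

Total inversions: 8

The array has 8 inversion(s): (0,3), (0,5), (1,3), (1,5), (2,3), (2,4), (2,5), (4,5). Each pair (i,j) satisfies i < j and arr[i] > arr[j].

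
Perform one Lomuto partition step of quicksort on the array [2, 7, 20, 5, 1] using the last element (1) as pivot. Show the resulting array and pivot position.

Lomuto partition with pivot = 1:

Initial array: [2, 7, 20, 5, 1]

arr[0]=2 > 1: no swap
arr[1]=7 > 1: no swap
arr[2]=20 > 1: no swap
arr[3]=5 > 1: no swap

Place pivot at position 0: [1, 7, 20, 5, 2]
Pivot position: 0

After partitioning with pivot 1, the array becomes [1, 7, 20, 5, 2]. The pivot is placed at index 0. All elements to the left of the pivot are <= 1, and all elements to the right are > 1.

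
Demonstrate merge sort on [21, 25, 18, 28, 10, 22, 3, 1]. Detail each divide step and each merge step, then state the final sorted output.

Merge sort trace:

Split: [21, 25, 18, 28, 10, 22, 3, 1] -> [21, 25, 18, 28] and [10, 22, 3, 1]
  Split: [21, 25, 18, 28] -> [21, 25] and [18, 28]
    Split: [21, 25] -> [21] and [25]
    Merge: [21] + [25] -> [21, 25]
    Split: [18, 28] -> [18] and [28]
    Merge: [18] + [28] -> [18, 28]
  Merge: [21, 25] + [18, 28] -> [18, 21, 25, 28]
  Split: [10, 22, 3, 1] -> [10, 22] and [3, 1]
    Split: [10, 22] -> [10] and [22]
    Merge: [10] + [22] -> [10, 22]
    Split: [3, 1] -> [3] and [1]
    Merge: [3] + [1] -> [1, 3]
  Merge: [10, 22] + [1, 3] -> [1, 3, 10, 22]
Merge: [18, 21, 25, 28] + [1, 3, 10, 22] -> [1, 3, 10, 18, 21, 22, 25, 28]

Final sorted array: [1, 3, 10, 18, 21, 22, 25, 28]

The merge sort proceeds by recursively splitting the array and merging sorted halves.
After all merges, the sorted array is [1, 3, 10, 18, 21, 22, 25, 28].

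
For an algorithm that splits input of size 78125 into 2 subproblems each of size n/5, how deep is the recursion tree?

For divide and conquer with division factor 5:

Problem sizes at each level:
Level 0: 78125
Level 1: 15625
Level 2: 3125
Level 3: 625
Level 4: 125
Level 5: 25
Level 6: 5
Level 7: 1

The root is level 0 and the size-1 base case is level 7 (the tree spans levels 0 through 7, i.e. 8 levels counting the root), so the depth is the number of divisions: log_5(78125) = 7

The recursion tree depth is log_5(78125) = 7. At each level, the problem size is divided by 5, so it takes 7 divisions to reduce to a base case of size 1. The algorithm makes 2 recursive calls at each level.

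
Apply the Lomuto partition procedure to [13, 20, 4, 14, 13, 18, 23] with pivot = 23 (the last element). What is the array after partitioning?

Lomuto partition with pivot = 23:

Initial array: [13, 20, 4, 14, 13, 18, 23]

arr[0]=13 <= 23: swap with position 0, array becomes [13, 20, 4, 14, 13, 18, 23]
arr[1]=20 <= 23: swap with position 1, array becomes [13, 20, 4, 14, 13, 18, 23]
arr[2]=4 <= 23: swap with position 2, array becomes [13, 20, 4, 14, 13, 18, 23]
arr[3]=14 <= 23: swap with position 3, array becomes [13, 20, 4, 14, 13, 18, 23]
arr[4]=13 <= 23: swap with position 4, array becomes [13, 20, 4, 14, 13, 18, 23]
arr[5]=18 <= 23: swap with position 5, array becomes [13, 20, 4, 14, 13, 18, 23]

Place pivot at position 6: [13, 20, 4, 14, 13, 18, 23]
Pivot position: 6

After partitioning with pivot 23, the array becomes [13, 20, 4, 14, 13, 18, 23]. The pivot is placed at index 6. All elements to the left of the pivot are <= 23, and all elements to the right are > 23.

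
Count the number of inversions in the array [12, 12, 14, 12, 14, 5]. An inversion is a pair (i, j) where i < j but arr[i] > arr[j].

Finding inversions in [12, 12, 14, 12, 14, 5]:

(0, 5): arr[0]=12 > arr[5]=5
(1, 5): arr[1]=12 > arr[5]=5
(2, 3): arr[2]=14 > arr[3]=12
(2, 5): arr[2]=14 > arr[5]=5
(3, 5): arr[3]=12 > arr[5]=5
(4, 5): arr[4]=14 > arr[5]=5

Total inversions: 6

The array has 6 inversion(s): (0,5), (1,5), (2,3), (2,5), (3,5), (4,5). Each pair (i,j) satisfies i < j and arr[i] > arr[j].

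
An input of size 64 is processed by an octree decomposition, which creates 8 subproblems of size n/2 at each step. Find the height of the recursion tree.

For divide and conquer with division factor 2:

Problem sizes at each level:
Level 0: 64
Level 1: 32
Level 2: 16
Level 3: 8
Level 4: 4
Level 5: 2
Level 6: 1

The root is level 0 and the size-1 base case is level 6 (the tree spans levels 0 through 6, i.e. 7 levels counting the root), so the depth is the number of divisions: log_2(64) = 6

The recursion tree depth is log_2(64) = 6. At each level, the problem size is divided by 2, so it takes 6 divisions to reduce to a base case of size 1. The algorithm makes 8 recursive calls at each level.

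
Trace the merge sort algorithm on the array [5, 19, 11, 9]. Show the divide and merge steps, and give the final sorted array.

Merge sort trace:

Split: [5, 19, 11, 9] -> [5, 19] and [11, 9]
  Split: [5, 19] -> [5] and [19]
  Merge: [5] + [19] -> [5, 19]
  Split: [11, 9] -> [11] and [9]
  Merge: [11] + [9] -> [9, 11]
Merge: [5, 19] + [9, 11] -> [5, 9, 11, 19]

Final sorted array: [5, 9, 11, 19]

The merge sort proceeds by recursively splitting the array and merging sorted halves.
After all merges, the sorted array is [5, 9, 11, 19].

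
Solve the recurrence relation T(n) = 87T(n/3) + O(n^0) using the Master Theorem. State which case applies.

Master Theorem for T(n) = 87T(n/3) + O(n^0):

a = 87, b = 3, c = 0
log_b(a) = log_3(87) = 4.0650

Case 1: c = 0 < log_3(87) = 4.0650
T(n) = O(n^(log_3 87))

For T(n) = 87T(n/3) + O(n^0): log_3(87) = 4.0650. This is Case 1 of the Master Theorem (c < log_b(a), work dominated by leaves), giving O(n^(log_3 87)).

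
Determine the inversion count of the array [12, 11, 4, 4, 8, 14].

Finding inversions in [12, 11, 4, 4, 8, 14]:

(0, 1): arr[0]=12 > arr[1]=11
(0, 2): arr[0]=12 > arr[2]=4
(0, 3): arr[0]=12 > arr[3]=4
(0, 4): arr[0]=12 > arr[4]=8
(1, 2): arr[1]=11 > arr[2]=4
(1, 3): arr[1]=11 > arr[3]=4
(1, 4): arr[1]=11 > arr[4]=8

Total inversions: 7

The array has 7 inversion(s): (0,1), (0,2), (0,3), (0,4), (1,2), (1,3), (1,4). Each pair (i,j) satisfies i < j and arr[i] > arr[j].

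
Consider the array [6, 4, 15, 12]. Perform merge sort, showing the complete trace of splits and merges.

Merge sort trace:

Split: [6, 4, 15, 12] -> [6, 4] and [15, 12]
  Split: [6, 4] -> [6] and [4]
  Merge: [6] + [4] -> [4, 6]
  Split: [15, 12] -> [15] and [12]
  Merge: [15] + [12] -> [12, 15]
Merge: [4, 6] + [12, 15] -> [4, 6, 12, 15]

Final sorted array: [4, 6, 12, 15]

The merge sort proceeds by recursively splitting the array and merging sorted halves.
After all merges, the sorted array is [4, 6, 12, 15].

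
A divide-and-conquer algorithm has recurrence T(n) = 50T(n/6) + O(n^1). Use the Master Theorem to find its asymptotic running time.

Master Theorem for T(n) = 50T(n/6) + O(n^1):

a = 50, b = 6, c = 1
log_b(a) = log_6(50) = 2.1833

Case 1: c = 1 < log_6(50) = 2.1833
T(n) = O(n^(log_6 50))

For T(n) = 50T(n/6) + O(n^1): log_6(50) = 2.1833. This is Case 1 of the Master Theorem (c < log_b(a), work dominated by leaves), giving O(n^(log_6 50)).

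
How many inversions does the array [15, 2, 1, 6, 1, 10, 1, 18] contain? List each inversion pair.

Finding inversions in [15, 2, 1, 6, 1, 10, 1, 18]:

(0, 1): arr[0]=15 > arr[1]=2
(0, 2): arr[0]=15 > arr[2]=1
(0, 3): arr[0]=15 > arr[3]=6
(0, 4): arr[0]=15 > arr[4]=1
(0, 5): arr[0]=15 > arr[5]=10
(0, 6): arr[0]=15 > arr[6]=1
(1, 2): arr[1]=2 > arr[2]=1
(1, 4): arr[1]=2 > arr[4]=1
(1, 6): arr[1]=2 > arr[6]=1
(3, 4): arr[3]=6 > arr[4]=1
(3, 6): arr[3]=6 > arr[6]=1
(5, 6): arr[5]=10 > arr[6]=1

Total inversions: 12

The array has 12 inversion(s): (0,1), (0,2), (0,3), (0,4), (0,5), (0,6), (1,2), (1,4), (1,6), (3,4), (3,6), (5,6). Each pair (i,j) satisfies i < j and arr[i] > arr[j].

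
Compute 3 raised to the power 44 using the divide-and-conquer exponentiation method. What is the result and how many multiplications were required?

Computing 3^44 by squaring (build up from 3^1; each line after the first costs one multiplication):

3^1 = 3
3^2 = (3^1)^2 = 3^2 = 9
3^4 = (3^2)^2 = 9^2 = 81
3^5 = 3 * 3^4 = 3 * 81 = 243
3^10 = (3^5)^2 = 243^2 = 59049
3^11 = 3 * 3^10 = 3 * 59049 = 177147
3^22 = (3^11)^2 = 177147^2 = 31381059609
3^44 = (3^22)^2 = 31381059609^2 = 984770902183611232881

Result: 984770902183611232881
Multiplications needed: 7 (7 lines after 3^1)

3^44 = 984770902183611232881. Using exponentiation by squaring, this requires 7 multiplications. The key idea: if the exponent is even, square the half-power; if odd, multiply by the base once.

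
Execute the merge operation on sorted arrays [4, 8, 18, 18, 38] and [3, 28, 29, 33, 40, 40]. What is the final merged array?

Merging process:

Compare 4 vs 3: take 3 from right. Merged: [3]
Compare 4 vs 28: take 4 from left. Merged: [3, 4]
Compare 8 vs 28: take 8 from left. Merged: [3, 4, 8]
Compare 18 vs 28: take 18 from left. Merged: [3, 4, 8, 18]
Compare 18 vs 28: take 18 from left. Merged: [3, 4, 8, 18, 18]
Compare 38 vs 28: take 28 from right. Merged: [3, 4, 8, 18, 18, 28]
Compare 38 vs 29: take 29 from right. Merged: [3, 4, 8, 18, 18, 28, 29]
Compare 38 vs 33: take 33 from right. Merged: [3, 4, 8, 18, 18, 28, 29, 33]
Compare 38 vs 40: take 38 from left. Merged: [3, 4, 8, 18, 18, 28, 29, 33, 38]
Append remaining from right: [40, 40]. Merged: [3, 4, 8, 18, 18, 28, 29, 33, 38, 40, 40]

Final merged array: [3, 4, 8, 18, 18, 28, 29, 33, 38, 40, 40]
Total comparisons: 9

The merged array is [3, 4, 8, 18, 18, 28, 29, 33, 38, 40, 40], requiring 9 comparisons. The merge step runs in O(n) time where n is the total number of elements.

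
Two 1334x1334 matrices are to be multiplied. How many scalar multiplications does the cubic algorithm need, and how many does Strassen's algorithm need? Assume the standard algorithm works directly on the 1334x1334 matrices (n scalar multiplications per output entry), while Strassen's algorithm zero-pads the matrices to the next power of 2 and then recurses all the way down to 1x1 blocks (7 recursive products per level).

Matrix multiplication for 1334x1334 matrices:

Strassen's algorithm requires power-of-2 dimensions. Pad 1334x1334 to 2048x2048 (next power of 2).

Standard algorithm: 1334^3 = 2373927704 multiplications
Strassen's algorithm: 7^(log2(2048)) = 7^11 = 1977326743 multiplications
Savings: 2373927704 - 1977326743 = 396600961 multiplications

Standard: 2373927704 multiplications (1334^3). Strassen: 1977326743 multiplications (7^11, after padding to 2048x2048). Strassen reduces 8 recursive multiplications to 7 at each level.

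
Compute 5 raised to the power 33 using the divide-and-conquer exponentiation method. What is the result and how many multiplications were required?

Computing 5^33 by squaring (build up from 5^1; each line after the first costs one multiplication):

5^1 = 5
5^2 = (5^1)^2 = 5^2 = 25
5^4 = (5^2)^2 = 25^2 = 625
5^8 = (5^4)^2 = 625^2 = 390625
5^16 = (5^8)^2 = 390625^2 = 152587890625
5^32 = (5^16)^2 = 152587890625^2 = 23283064365386962890625
5^33 = 5 * 5^32 = 5 * 23283064365386962890625 = 116415321826934814453125

Result: 116415321826934814453125
Multiplications needed: 6 (6 lines after 5^1)

5^33 = 116415321826934814453125. Using exponentiation by squaring, this requires 6 multiplications. The key idea: if the exponent is even, square the half-power; if odd, multiply by the base once.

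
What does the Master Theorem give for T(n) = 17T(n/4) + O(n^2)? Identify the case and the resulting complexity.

Master Theorem for T(n) = 17T(n/4) + O(n^2):

a = 17, b = 4, c = 2
log_b(a) = log_4(17) = 2.0437

Case 1: c = 2 < log_4(17) = 2.0437
T(n) = O(n^(log_4 17))

For T(n) = 17T(n/4) + O(n^2): log_4(17) = 2.0437. This is Case 1 of the Master Theorem (c < log_b(a), work dominated by leaves), giving O(n^(log_4 17)).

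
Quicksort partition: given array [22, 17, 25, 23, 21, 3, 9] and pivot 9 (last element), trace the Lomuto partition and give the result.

Lomuto partition with pivot = 9:

Initial array: [22, 17, 25, 23, 21, 3, 9]

arr[0]=22 > 9: no swap
arr[1]=17 > 9: no swap
arr[2]=25 > 9: no swap
arr[3]=23 > 9: no swap
arr[4]=21 > 9: no swap
arr[5]=3 <= 9: swap with position 0, array becomes [3, 17, 25, 23, 21, 22, 9]

Place pivot at position 1: [3, 9, 25, 23, 21, 22, 17]
Pivot position: 1

After partitioning with pivot 9, the array becomes [3, 9, 25, 23, 21, 22, 17]. The pivot is placed at index 1. All elements to the left of the pivot are <= 9, and all elements to the right are > 9.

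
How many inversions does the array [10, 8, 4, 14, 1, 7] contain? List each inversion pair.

Finding inversions in [10, 8, 4, 14, 1, 7]:

(0, 1): arr[0]=10 > arr[1]=8
(0, 2): arr[0]=10 > arr[2]=4
(0, 4): arr[0]=10 > arr[4]=1
(0, 5): arr[0]=10 > arr[5]=7
(1, 2): arr[1]=8 > arr[2]=4
(1, 4): arr[1]=8 > arr[4]=1
(1, 5): arr[1]=8 > arr[5]=7
(2, 4): arr[2]=4 > arr[4]=1
(3, 4): arr[3]=14 > arr[4]=1
(3, 5): arr[3]=14 > arr[5]=7

Total inversions: 10

The array has 10 inversion(s): (0,1), (0,2), (0,4), (0,5), (1,2), (1,4), (1,5), (2,4), (3,4), (3,5). Each pair (i,j) satisfies i < j and arr[i] > arr[j].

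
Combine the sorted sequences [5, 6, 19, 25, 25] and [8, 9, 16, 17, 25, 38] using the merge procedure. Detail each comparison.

Merging process:

Compare 5 vs 8: take 5 from left. Merged: [5]
Compare 6 vs 8: take 6 from left. Merged: [5, 6]
Compare 19 vs 8: take 8 from right. Merged: [5, 6, 8]
Compare 19 vs 9: take 9 from right. Merged: [5, 6, 8, 9]
Compare 19 vs 16: take 16 from right. Merged: [5, 6, 8, 9, 16]
Compare 19 vs 17: take 17 from right. Merged: [5, 6, 8, 9, 16, 17]
Compare 19 vs 25: take 19 from left. Merged: [5, 6, 8, 9, 16, 17, 19]
Compare 25 vs 25: take 25 from left. Merged: [5, 6, 8, 9, 16, 17, 19, 25]
Compare 25 vs 25: take 25 from left. Merged: [5, 6, 8, 9, 16, 17, 19, 25, 25]
Append remaining from right: [25, 38]. Merged: [5, 6, 8, 9, 16, 17, 19, 25, 25, 25, 38]

Final merged array: [5, 6, 8, 9, 16, 17, 19, 25, 25, 25, 38]
Total comparisons: 9

The merged array is [5, 6, 8, 9, 16, 17, 19, 25, 25, 25, 38], requiring 9 comparisons. The merge step runs in O(n) time where n is the total number of elements.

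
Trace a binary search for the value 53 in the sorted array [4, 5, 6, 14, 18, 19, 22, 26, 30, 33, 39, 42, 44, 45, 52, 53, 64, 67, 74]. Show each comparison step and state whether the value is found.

Binary search for 53 in [4, 5, 6, 14, 18, 19, 22, 26, 30, 33, 39, 42, 44, 45, 52, 53, 64, 67, 74]:

lo=0, hi=18, mid=9, arr[mid]=33 -> 33 < 53, search right half
lo=10, hi=18, mid=14, arr[mid]=52 -> 52 < 53, search right half
lo=15, hi=18, mid=16, arr[mid]=64 -> 64 > 53, search left half
lo=15, hi=15, mid=15, arr[mid]=53 -> Found target at index 15!

Binary search finds 53 at index 15 after 4 comparisons. The search repeatedly halves the search space by comparing with the middle element.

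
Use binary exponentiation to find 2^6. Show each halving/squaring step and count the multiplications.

Computing 2^6 by squaring (build up from 2^1; each line after the first costs one multiplication):

2^1 = 2
2^2 = (2^1)^2 = 2^2 = 4
2^3 = 2 * 2^2 = 2 * 4 = 8
2^6 = (2^3)^2 = 8^2 = 64

Result: 64
Multiplications needed: 3 (3 lines after 2^1)

2^6 = 64. Using exponentiation by squaring, this requires 3 multiplications. The key idea: if the exponent is even, square the half-power; if odd, multiply by the base once.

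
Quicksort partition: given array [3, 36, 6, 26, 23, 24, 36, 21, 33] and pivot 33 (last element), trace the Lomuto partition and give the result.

Lomuto partition with pivot = 33:

Initial array: [3, 36, 6, 26, 23, 24, 36, 21, 33]

arr[0]=3 <= 33: swap with position 0, array becomes [3, 36, 6, 26, 23, 24, 36, 21, 33]
arr[1]=36 > 33: no swap
arr[2]=6 <= 33: swap with position 1, array becomes [3, 6, 36, 26, 23, 24, 36, 21, 33]
arr[3]=26 <= 33: swap with position 2, array becomes [3, 6, 26, 36, 23, 24, 36, 21, 33]
arr[4]=23 <= 33: swap with position 3, array becomes [3, 6, 26, 23, 36, 24, 36, 21, 33]
arr[5]=24 <= 33: swap with position 4, array becomes [3, 6, 26, 23, 24, 36, 36, 21, 33]
arr[6]=36 > 33: no swap
arr[7]=21 <= 33: swap with position 5, array becomes [3, 6, 26, 23, 24, 21, 36, 36, 33]

Place pivot at position 6: [3, 6, 26, 23, 24, 21, 33, 36, 36]
Pivot position: 6

After partitioning with pivot 33, the array becomes [3, 6, 26, 23, 24, 21, 33, 36, 36]. The pivot is placed at index 6. All elements to the left of the pivot are <= 33, and all elements to the right are > 33.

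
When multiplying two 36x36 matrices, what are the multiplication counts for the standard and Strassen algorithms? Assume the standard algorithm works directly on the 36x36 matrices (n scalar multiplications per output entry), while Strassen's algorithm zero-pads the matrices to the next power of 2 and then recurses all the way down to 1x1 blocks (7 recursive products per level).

Matrix multiplication for 36x36 matrices:

Strassen's algorithm requires power-of-2 dimensions. Pad 36x36 to 64x64 (next power of 2).

Standard algorithm: 36^3 = 46656 multiplications
Strassen's algorithm: 7^(log2(64)) = 7^6 = 117649 multiplications
Difference: 46656 - 117649 = -70993 (Strassen uses MORE here due to padding overhead — for small or just-over-power-of-2 n, padding can outweigh the per-level savings)

Standard: 46656 multiplications (36^3). Strassen: 117649 multiplications (7^6, after padding to 64x64). Strassen reduces 8 recursive multiplications to 7 at each level.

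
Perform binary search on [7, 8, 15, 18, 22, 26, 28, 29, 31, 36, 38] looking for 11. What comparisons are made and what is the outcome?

Binary search for 11 in [7, 8, 15, 18, 22, 26, 28, 29, 31, 36, 38]:

lo=0, hi=10, mid=5, arr[mid]=26 -> 26 > 11, search left half
lo=0, hi=4, mid=2, arr[mid]=15 -> 15 > 11, search left half
lo=0, hi=1, mid=0, arr[mid]=7 -> 7 < 11, search right half
lo=1, hi=1, mid=1, arr[mid]=8 -> 8 < 11, search right half
lo=2 > hi=1, target 11 not found

Binary search determines that 11 is not in the array after 4 comparisons. The search space was exhausted without finding the target.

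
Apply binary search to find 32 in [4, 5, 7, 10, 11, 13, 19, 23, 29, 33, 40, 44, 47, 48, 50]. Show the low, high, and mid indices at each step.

Binary search for 32 in [4, 5, 7, 10, 11, 13, 19, 23, 29, 33, 40, 44, 47, 48, 50]:

lo=0, hi=14, mid=7, arr[mid]=23 -> 23 < 32, search right half
lo=8, hi=14, mid=11, arr[mid]=44 -> 44 > 32, search left half
lo=8, hi=10, mid=9, arr[mid]=33 -> 33 > 32, search left half
lo=8, hi=8, mid=8, arr[mid]=29 -> 29 < 32, search right half
lo=9 > hi=8, target 32 not found

Binary search determines that 32 is not in the array after 4 comparisons. The search space was exhausted without finding the target.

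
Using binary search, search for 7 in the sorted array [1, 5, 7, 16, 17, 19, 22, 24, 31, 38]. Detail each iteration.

Binary search for 7 in [1, 5, 7, 16, 17, 19, 22, 24, 31, 38]:

lo=0, hi=9, mid=4, arr[mid]=17 -> 17 > 7, search left half
lo=0, hi=3, mid=1, arr[mid]=5 -> 5 < 7, search right half
lo=2, hi=3, mid=2, arr[mid]=7 -> Found target at index 2!

Binary search finds 7 at index 2 after 3 comparisons. The search repeatedly halves the search space by comparing with the middle element.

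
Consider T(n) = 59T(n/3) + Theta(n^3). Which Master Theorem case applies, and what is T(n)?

Master Theorem for T(n) = 59T(n/3) + O(n^3):

a = 59, b = 3, c = 3
log_b(a) = log_3(59) = 3.7115

Case 1: c = 3 < log_3(59) = 3.7115
T(n) = O(n^(log_3 59))

For T(n) = 59T(n/3) + O(n^3): log_3(59) = 3.7115. This is Case 1 of the Master Theorem (c < log_b(a), work dominated by leaves), giving O(n^(log_3 59)).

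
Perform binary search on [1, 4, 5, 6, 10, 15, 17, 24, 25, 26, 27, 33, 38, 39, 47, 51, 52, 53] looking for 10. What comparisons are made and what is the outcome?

Binary search for 10 in [1, 4, 5, 6, 10, 15, 17, 24, 25, 26, 27, 33, 38, 39, 47, 51, 52, 53]:

lo=0, hi=17, mid=8, arr[mid]=25 -> 25 > 10, search left half
lo=0, hi=7, mid=3, arr[mid]=6 -> 6 < 10, search right half
lo=4, hi=7, mid=5, arr[mid]=15 -> 15 > 10, search left half
lo=4, hi=4, mid=4, arr[mid]=10 -> Found target at index 4!

Binary search finds 10 at index 4 after 4 comparisons. The search repeatedly halves the search space by comparing with the middle element.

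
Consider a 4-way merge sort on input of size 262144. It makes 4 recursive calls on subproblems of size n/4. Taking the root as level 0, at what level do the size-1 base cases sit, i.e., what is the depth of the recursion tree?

For divide and conquer with division factor 4:

Problem sizes at each level:
Level 0: 262144
Level 1: 65536
Level 2: 16384
Level 3: 4096
Level 4: 1024
Level 5: 256
Level 6: 64
Level 7: 16
Level 8: 4
Level 9: 1

The root is level 0 and the size-1 base case is level 9 (the tree spans levels 0 through 9, i.e. 10 levels counting the root), so the depth is the number of divisions: log_4(262144) = 9

The recursion tree depth is log_4(262144) = 9. At each level, the problem size is divided by 4, so it takes 9 divisions to reduce to a base case of size 1. The algorithm makes 4 recursive calls at each level.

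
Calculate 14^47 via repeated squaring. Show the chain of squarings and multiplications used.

Computing 14^47 by squaring (build up from 14^1; each line after the first costs one multiplication):

14^1 = 14
14^2 = (14^1)^2 = 14^2 = 196
14^4 = (14^2)^2 = 196^2 = 38416
14^5 = 14 * 14^4 = 14 * 38416 = 537824
14^10 = (14^5)^2 = 537824^2 = 289254654976
14^11 = 14 * 14^10 = 14 * 289254654976 = 4049565169664
14^22 = (14^11)^2 = 4049565169664^2 = 16398978063355821105872896
14^23 = 14 * 14^22 = 14 * 16398978063355821105872896 = 229585692886981495482220544
14^46 = (14^23)^2 = 229585692886981495482220544^2 = 52709590378395385649697127909589319306203213055655936
14^47 = 14 * 14^46 = 14 * 52709590378395385649697127909589319306203213055655936 = 737934265297535399095759790734250470286844982779183104

Result: 737934265297535399095759790734250470286844982779183104
Multiplications needed: 9 (9 lines after 14^1)

14^47 = 737934265297535399095759790734250470286844982779183104. Using exponentiation by squaring, this requires 9 multiplications. The key idea: if the exponent is even, square the half-power; if odd, multiply by the base once.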